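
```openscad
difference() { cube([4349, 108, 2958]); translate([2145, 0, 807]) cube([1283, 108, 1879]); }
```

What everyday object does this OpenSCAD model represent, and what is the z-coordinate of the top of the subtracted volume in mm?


A wall with a window opening. The window head height is 2686 mm.

A wall with a rectangular opening subtracted — a window. Sill at z = 807, opening 1879 mm tall, so the head is at 807 + 1879 = 2686 mm.


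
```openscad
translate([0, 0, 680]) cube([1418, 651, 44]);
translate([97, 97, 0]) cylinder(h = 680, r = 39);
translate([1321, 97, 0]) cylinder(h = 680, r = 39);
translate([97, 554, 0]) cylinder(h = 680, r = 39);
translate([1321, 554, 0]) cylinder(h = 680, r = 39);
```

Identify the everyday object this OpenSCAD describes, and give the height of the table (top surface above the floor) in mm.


A table. The table height is 724 mm.

A 1418×651×44 slab sits at z = 680 on four Ø78 mm round legs — a table. The top surface is at 680 + 44 = 724 mm.


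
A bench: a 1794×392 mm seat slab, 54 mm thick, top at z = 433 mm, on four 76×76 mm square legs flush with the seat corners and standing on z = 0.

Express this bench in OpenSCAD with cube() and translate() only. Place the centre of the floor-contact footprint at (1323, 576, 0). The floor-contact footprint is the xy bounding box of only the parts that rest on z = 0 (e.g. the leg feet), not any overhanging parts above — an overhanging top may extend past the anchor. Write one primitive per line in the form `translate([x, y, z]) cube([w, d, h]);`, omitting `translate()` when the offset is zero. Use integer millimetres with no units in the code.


translate([426, 380, 379]) cube([1794, 392, 54]);
translate([426, 380, 0]) cube([76, 76, 379]);
translate([426, 696, 0]) cube([76, 76, 379]);
translate([2144, 380, 0]) cube([76, 76, 379]);
translate([2144, 696, 0]) cube([76, 76, 379]);


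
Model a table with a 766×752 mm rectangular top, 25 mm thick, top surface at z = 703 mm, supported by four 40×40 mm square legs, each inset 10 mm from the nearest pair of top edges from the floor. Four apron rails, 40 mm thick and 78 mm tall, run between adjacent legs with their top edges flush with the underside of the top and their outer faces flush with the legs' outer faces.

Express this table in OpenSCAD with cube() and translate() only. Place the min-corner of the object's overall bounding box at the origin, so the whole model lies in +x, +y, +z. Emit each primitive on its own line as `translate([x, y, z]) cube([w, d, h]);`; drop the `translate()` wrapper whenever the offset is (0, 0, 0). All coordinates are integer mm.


translate([0, 0, 678]) cube([766, 752, 25]);
translate([10, 10, 0]) cube([40, 40, 678]);
translate([716, 10, 0]) cube([40, 40, 678]);
translate([10, 702, 0]) cube([40, 40, 678]);
translate([716, 702, 0]) cube([40, 40, 678]);
translate([50, 10, 600]) cube([666, 40, 78]);
translate([50, 702, 600]) cube([666, 40, 78]);
translate([10, 50, 600]) cube([40, 652, 78]);
translate([716, 50, 600]) cube([40, 652, 78]);


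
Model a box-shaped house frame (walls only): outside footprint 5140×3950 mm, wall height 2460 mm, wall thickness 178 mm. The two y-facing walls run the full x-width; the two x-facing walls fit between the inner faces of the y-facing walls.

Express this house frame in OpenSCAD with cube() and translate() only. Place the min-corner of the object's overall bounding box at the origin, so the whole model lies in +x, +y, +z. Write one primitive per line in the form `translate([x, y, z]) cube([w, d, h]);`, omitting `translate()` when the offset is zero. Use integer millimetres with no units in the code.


cube([5140, 178, 2460]);
translate([0, 3772, 0]) cube([5140, 178, 2460]);
translate([0, 178, 0]) cube([178, 3594, 2460]);
translate([4962, 178, 0]) cube([178, 3594, 2460]);


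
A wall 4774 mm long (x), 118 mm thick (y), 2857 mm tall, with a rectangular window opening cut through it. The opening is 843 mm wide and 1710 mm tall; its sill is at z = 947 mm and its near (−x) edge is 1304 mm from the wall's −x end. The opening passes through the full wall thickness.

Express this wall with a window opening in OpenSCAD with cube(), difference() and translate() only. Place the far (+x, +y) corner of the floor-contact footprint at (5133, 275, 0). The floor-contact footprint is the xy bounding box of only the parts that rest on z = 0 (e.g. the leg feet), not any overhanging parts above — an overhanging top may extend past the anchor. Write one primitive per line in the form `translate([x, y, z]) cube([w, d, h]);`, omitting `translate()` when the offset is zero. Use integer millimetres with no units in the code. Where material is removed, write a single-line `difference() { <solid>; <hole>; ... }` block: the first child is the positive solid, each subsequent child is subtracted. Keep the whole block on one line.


difference() { translate([359, 157, 0]) cube([4774, 118, 2857]); translate([1663, 157, 947]) cube([843, 118, 1710]); }


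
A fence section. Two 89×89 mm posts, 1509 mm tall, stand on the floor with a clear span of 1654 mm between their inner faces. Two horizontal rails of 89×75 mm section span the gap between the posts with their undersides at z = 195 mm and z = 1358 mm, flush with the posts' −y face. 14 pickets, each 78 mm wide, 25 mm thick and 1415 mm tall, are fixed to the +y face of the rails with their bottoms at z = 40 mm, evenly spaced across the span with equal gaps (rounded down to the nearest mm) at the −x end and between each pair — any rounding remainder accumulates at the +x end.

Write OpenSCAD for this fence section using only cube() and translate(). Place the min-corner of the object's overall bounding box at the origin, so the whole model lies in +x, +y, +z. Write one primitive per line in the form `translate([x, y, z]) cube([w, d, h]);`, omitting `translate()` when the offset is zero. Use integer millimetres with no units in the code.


cube([89, 89, 1509]);
translate([1743, 0, 0]) cube([89, 89, 1509]);
translate([89, 0, 195]) cube([1654, 89, 75]);
translate([89, 0, 1358]) cube([1654, 89, 75]);
translate([126, 89, 40]) cube([78, 25, 1415]);
translate([241, 89, 40]) cube([78, 25, 1415]);
translate([356, 89, 40]) cube([78, 25, 1415]);
translate([471, 89, 40]) cube([78, 25, 1415]);
translate([586, 89, 40]) cube([78, 25, 1415]);
translate([701, 89, 40]) cube([78, 25, 1415]);
translate([816, 89, 40]) cube([78, 25, 1415]);
translate([931, 89, 40]) cube([78, 25, 1415]);
translate([1046, 89, 40]) cube([78, 25, 1415]);
translate([1161, 89, 40]) cube([78, 25, 1415]);
translate([1276, 89, 40]) cube([78, 25, 1415]);
translate([1391, 89, 40]) cube([78, 25, 1415]);
translate([1506, 89, 40]) cube([78, 25, 1415]);
translate([1621, 89, 40]) cube([78, 25, 1415]);


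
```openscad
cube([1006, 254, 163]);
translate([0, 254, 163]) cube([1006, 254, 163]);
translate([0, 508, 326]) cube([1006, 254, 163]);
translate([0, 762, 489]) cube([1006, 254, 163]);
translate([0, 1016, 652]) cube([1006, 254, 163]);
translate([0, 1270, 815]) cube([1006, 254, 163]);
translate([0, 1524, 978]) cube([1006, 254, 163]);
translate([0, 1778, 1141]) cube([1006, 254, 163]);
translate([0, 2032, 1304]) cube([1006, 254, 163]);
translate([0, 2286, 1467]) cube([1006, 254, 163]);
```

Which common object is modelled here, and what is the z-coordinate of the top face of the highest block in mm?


A staircase. The total rise is 1630 mm.

10 identical blocks, each offset up and back from the previous — a staircase. Each step is 163 mm tall and there are 10 of them, so the total rise is 10 × 163 = 1630 mm.


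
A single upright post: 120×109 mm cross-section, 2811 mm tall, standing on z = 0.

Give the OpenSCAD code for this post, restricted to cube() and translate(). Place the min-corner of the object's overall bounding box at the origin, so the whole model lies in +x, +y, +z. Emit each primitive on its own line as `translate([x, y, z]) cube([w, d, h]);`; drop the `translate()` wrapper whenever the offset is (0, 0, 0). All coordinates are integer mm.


cube([120, 109, 2811]);


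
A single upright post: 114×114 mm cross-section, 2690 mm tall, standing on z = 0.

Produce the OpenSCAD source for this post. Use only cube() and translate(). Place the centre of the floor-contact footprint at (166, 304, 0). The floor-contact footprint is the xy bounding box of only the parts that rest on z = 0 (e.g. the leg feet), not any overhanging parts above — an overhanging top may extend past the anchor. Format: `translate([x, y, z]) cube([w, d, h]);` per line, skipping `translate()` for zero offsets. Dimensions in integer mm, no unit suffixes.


translate([109, 247, 0]) cube([114, 114, 2690]);


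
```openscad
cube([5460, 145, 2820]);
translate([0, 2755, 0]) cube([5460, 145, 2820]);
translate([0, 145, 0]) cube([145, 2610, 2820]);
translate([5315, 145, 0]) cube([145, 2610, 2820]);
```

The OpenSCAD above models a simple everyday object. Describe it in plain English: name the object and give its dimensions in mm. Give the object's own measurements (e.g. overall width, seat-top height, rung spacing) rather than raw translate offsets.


The wall frame of a small rectangular building: four walls, each 2820 mm tall and 145 mm thick, enclosing a footprint 5460 mm (x) by 2900 mm (y) outside-to-outside, with no floor or roof. The front and back walls (the −y and +y sides) span the full width; the two side walls fit between them.


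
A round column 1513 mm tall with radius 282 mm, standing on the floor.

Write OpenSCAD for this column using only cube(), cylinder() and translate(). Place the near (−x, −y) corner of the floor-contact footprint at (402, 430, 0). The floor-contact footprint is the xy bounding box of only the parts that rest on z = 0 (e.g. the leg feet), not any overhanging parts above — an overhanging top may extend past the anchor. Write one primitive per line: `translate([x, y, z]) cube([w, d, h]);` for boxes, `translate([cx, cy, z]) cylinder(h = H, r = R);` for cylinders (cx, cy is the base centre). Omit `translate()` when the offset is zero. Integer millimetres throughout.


translate([684, 712, 0]) cylinder(h = 1513, r = 282);


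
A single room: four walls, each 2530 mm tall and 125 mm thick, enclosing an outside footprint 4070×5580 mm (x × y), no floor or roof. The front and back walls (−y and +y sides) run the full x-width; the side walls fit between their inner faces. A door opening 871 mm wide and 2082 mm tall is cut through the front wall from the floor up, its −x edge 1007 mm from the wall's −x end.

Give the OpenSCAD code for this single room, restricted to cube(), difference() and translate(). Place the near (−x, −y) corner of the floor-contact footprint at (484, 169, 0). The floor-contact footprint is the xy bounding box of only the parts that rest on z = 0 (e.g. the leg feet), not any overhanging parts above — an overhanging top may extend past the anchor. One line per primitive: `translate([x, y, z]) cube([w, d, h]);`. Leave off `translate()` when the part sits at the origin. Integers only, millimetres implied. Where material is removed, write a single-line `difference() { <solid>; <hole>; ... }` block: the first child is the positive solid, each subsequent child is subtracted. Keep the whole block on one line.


difference() { translate([484, 169, 0]) cube([4070, 125, 2530]); translate([1491, 169, 0]) cube([871, 125, 2082]); }
translate([484, 5624, 0]) cube([4070, 125, 2530]);
translate([484, 294, 0]) cube([125, 5330, 2530]);
translate([4429, 294, 0]) cube([125, 5330, 2530]);


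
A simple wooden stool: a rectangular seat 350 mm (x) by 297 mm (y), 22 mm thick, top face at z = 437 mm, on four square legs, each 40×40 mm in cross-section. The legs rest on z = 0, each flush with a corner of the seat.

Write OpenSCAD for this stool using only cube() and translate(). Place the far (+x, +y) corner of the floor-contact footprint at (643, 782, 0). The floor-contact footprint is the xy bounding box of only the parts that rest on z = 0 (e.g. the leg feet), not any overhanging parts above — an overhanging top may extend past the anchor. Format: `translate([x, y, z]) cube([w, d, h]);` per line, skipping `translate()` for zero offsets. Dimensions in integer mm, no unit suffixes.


translate([293, 485, 415]) cube([350, 297, 22]);
translate([293, 485, 0]) cube([40, 40, 415]);
translate([603, 485, 0]) cube([40, 40, 415]);
translate([293, 742, 0]) cube([40, 40, 415]);
translate([603, 742, 0]) cube([40, 40, 415]);


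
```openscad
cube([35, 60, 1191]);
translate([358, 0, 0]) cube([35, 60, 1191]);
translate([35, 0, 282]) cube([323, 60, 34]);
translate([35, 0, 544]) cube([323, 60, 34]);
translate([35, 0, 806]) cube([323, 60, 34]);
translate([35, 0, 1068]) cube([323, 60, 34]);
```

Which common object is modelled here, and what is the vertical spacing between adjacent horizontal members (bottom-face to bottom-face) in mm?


A ladder. The rung spacing is 262 mm.

Two tall 35×60 posts with 4 short bars between them — a ladder. Adjacent rungs sit at z = 282 and z = 544, so the spacing is 544 − 282 = 262 mm.


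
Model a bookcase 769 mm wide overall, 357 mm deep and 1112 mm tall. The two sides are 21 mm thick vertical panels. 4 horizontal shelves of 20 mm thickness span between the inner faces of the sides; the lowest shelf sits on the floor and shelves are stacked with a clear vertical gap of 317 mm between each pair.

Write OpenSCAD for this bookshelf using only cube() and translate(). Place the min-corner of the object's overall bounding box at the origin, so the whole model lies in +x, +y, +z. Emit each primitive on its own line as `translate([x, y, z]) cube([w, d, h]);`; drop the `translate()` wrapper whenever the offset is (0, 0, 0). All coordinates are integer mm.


cube([21, 357, 1112]);
translate([748, 0, 0]) cube([21, 357, 1112]);
translate([21, 0, 0]) cube([727, 357, 20]);
translate([21, 0, 337]) cube([727, 357, 20]);
translate([21, 0, 674]) cube([727, 357, 20]);
translate([21, 0, 1011]) cube([727, 357, 20]);


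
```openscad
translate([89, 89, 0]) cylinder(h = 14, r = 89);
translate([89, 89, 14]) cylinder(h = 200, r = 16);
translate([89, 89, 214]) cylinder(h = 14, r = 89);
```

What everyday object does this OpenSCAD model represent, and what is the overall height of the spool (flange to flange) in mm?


A spool. The overall height is 228 mm.

Three coaxial cylinders, large–small–large — a spool. Two 14 mm flanges and a 200 mm core give 14 + 200 + 14 = 228 mm.


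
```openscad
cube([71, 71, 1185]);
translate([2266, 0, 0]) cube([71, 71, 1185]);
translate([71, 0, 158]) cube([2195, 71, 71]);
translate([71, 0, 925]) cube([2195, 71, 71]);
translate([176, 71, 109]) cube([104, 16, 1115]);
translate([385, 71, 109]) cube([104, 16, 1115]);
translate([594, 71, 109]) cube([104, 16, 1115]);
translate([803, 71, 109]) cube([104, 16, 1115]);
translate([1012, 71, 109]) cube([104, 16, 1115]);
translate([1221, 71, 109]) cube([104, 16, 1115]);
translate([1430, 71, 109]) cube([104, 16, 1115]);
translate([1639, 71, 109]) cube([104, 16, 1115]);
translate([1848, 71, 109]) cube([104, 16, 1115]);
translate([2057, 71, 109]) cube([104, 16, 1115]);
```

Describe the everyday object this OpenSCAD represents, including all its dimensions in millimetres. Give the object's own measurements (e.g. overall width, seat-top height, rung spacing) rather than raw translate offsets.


A fence section. Two 71×71 mm posts, 1185 mm tall, stand on the floor with a clear span of 2195 mm between their inner faces. Two horizontal rails of 71×71 mm section span the gap between the posts with their undersides at z = 158 mm and z = 925 mm, flush with the posts' −y face. 10 pickets, each 104 mm wide, 16 mm thick and 1115 mm tall, are fixed to the +y face of the rails with their bottoms at z = 109 mm, spaced across the span with a 105 mm gap after the −x post and between neighbouring pickets and before the +x post.


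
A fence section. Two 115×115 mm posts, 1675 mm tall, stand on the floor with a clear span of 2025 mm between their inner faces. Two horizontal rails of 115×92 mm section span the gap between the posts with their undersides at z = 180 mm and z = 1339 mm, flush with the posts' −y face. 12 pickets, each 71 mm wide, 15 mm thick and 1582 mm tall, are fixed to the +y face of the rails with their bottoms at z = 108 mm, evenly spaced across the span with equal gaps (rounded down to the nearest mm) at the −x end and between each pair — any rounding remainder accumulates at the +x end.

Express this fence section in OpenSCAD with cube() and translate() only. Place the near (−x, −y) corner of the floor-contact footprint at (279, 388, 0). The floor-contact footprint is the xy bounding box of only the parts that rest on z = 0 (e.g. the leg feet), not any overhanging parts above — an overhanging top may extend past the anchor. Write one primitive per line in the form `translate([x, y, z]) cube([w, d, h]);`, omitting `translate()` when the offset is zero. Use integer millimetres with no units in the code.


translate([279, 388, 0]) cube([115, 115, 1675]);
translate([2419, 388, 0]) cube([115, 115, 1675]);
translate([394, 388, 180]) cube([2025, 115, 92]);
translate([394, 388, 1339]) cube([2025, 115, 92]);
translate([484, 503, 108]) cube([71, 15, 1582]);
translate([645, 503, 108]) cube([71, 15, 1582]);
translate([806, 503, 108]) cube([71, 15, 1582]);
translate([967, 503, 108]) cube([71, 15, 1582]);
translate([1128, 503, 108]) cube([71, 15, 1582]);
translate([1289, 503, 108]) cube([71, 15, 1582]);
translate([1450, 503, 108]) cube([71, 15, 1582]);
translate([1611, 503, 108]) cube([71, 15, 1582]);
translate([1772, 503, 108]) cube([71, 15, 1582]);
translate([1933, 503, 108]) cube([71, 15, 1582]);
translate([2094, 503, 108]) cube([71, 15, 1582]);
translate([2255, 503, 108]) cube([71, 15, 1582]);


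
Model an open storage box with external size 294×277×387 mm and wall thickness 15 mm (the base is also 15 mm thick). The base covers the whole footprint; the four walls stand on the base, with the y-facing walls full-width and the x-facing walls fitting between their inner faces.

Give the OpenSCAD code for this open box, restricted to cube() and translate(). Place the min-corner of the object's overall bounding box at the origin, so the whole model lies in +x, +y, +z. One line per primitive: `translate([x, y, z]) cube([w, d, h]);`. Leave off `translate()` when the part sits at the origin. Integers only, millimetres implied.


cube([294, 277, 15]);
translate([0, 0, 15]) cube([294, 15, 372]);
translate([0, 262, 15]) cube([294, 15, 372]);
translate([0, 15, 15]) cube([15, 247, 372]);
translate([279, 15, 15]) cube([15, 247, 372]);


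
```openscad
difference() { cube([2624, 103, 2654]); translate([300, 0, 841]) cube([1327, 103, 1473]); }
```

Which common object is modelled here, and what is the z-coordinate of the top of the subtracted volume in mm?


A wall with a window opening. The window head height is 2314 mm.

A wall with a rectangular opening subtracted — a window. Sill at z = 841, opening 1473 mm tall, so the head is at 841 + 1473 = 2314 mm.


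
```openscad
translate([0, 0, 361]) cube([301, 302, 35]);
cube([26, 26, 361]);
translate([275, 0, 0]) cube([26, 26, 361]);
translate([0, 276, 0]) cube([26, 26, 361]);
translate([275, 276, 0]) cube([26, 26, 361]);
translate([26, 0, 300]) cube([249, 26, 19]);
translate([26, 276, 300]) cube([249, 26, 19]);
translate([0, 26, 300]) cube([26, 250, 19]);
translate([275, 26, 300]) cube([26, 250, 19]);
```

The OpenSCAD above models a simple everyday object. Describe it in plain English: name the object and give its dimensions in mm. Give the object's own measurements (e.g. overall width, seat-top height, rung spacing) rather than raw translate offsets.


A four-legged stool. The seat is a 301×302×35 mm slab whose top surface is at z = 396 mm; four square legs, each 26×26 mm in cross-section, run from the floor (z = 0) to the underside of the seat, each flush with a corner of the seat. Four stretchers, 26 mm wide and 19 mm tall, connect adjacent legs with their undersides at z = 300 mm, each running between the inner faces of the legs it joins and aligned with the legs' outer faces on the other axis.


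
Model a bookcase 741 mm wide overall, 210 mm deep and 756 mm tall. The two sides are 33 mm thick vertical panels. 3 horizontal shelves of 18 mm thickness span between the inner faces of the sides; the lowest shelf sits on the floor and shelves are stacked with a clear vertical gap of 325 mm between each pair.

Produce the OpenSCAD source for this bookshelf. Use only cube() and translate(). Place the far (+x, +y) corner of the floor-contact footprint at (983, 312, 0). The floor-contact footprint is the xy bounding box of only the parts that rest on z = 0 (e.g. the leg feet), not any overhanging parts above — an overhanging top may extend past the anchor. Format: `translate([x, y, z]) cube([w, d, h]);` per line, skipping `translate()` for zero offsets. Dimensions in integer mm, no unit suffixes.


translate([242, 102, 0]) cube([33, 210, 756]);
translate([950, 102, 0]) cube([33, 210, 756]);
translate([275, 102, 0]) cube([675, 210, 18]);
translate([275, 102, 343]) cube([675, 210, 18]);
translate([275, 102, 686]) cube([675, 210, 18]);


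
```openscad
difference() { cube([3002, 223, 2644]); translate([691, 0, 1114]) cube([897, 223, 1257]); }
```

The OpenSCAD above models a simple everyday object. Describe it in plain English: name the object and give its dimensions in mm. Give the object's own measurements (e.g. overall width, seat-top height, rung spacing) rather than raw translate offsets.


A wall 3002 mm long (x), 223 mm thick (y), 2644 mm tall, with a rectangular window opening cut through it. The opening is 897 mm wide and 1257 mm tall; its sill is at z = 1114 mm and its near (−x) edge is 691 mm from the wall's −x end. The opening passes through the full wall thickness.


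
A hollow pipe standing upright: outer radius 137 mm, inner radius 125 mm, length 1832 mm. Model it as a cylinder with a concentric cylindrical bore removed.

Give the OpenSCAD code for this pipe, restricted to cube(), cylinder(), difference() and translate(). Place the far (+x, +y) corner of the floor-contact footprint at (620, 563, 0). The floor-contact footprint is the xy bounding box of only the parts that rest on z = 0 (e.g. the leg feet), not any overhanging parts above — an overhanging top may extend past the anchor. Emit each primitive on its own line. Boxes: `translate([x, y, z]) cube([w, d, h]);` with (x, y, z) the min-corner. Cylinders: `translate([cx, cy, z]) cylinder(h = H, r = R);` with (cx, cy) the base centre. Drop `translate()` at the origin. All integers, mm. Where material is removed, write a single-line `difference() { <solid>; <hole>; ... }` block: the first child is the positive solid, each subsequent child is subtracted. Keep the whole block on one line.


difference() { translate([483, 426, 0]) cylinder(h = 1832, r = 137); translate([483, 426, 0]) cylinder(h = 1832, r = 125); }


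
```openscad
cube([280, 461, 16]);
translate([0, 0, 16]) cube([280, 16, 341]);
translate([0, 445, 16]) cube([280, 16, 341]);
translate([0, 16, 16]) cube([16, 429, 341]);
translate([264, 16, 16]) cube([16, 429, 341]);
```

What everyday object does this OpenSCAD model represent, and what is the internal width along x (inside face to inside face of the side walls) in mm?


An open box. The internal width is 248 mm.

A 280×461 base slab with four walls standing on it — an open box. The base is 280 mm wide and the walls are 16 mm thick, so the internal width is 280 − 2 × 16 = 248 mm.


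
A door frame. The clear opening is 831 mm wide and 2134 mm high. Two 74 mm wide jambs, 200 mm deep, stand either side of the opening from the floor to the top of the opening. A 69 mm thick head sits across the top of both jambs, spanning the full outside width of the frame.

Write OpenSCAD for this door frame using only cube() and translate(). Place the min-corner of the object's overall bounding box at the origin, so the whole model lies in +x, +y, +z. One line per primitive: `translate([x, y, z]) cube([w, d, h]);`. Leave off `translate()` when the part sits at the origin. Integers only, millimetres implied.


cube([74, 200, 2134]);
translate([905, 0, 0]) cube([74, 200, 2134]);
translate([0, 0, 2134]) cube([979, 200, 69]);


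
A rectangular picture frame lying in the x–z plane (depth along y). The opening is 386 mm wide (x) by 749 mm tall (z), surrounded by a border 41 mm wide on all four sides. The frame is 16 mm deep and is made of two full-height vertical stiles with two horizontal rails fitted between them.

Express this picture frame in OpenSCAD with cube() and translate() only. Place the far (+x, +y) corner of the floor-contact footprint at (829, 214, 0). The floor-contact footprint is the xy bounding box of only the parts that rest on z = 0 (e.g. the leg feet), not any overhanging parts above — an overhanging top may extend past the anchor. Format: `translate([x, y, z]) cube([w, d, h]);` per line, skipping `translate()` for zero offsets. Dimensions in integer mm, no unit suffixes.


translate([361, 198, 0]) cube([41, 16, 831]);
translate([788, 198, 0]) cube([41, 16, 831]);
translate([402, 198, 0]) cube([386, 16, 41]);
translate([402, 198, 790]) cube([386, 16, 41]);


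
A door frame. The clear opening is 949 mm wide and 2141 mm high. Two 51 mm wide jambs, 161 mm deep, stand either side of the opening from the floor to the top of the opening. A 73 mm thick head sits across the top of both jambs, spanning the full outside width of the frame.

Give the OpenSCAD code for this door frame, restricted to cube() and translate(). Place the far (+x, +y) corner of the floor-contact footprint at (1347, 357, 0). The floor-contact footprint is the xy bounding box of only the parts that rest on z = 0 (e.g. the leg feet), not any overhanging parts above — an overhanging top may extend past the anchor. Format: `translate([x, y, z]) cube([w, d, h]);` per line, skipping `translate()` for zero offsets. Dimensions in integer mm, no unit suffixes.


translate([296, 196, 0]) cube([51, 161, 2141]);
translate([1296, 196, 0]) cube([51, 161, 2141]);
translate([296, 196, 2141]) cube([1051, 161, 73]);


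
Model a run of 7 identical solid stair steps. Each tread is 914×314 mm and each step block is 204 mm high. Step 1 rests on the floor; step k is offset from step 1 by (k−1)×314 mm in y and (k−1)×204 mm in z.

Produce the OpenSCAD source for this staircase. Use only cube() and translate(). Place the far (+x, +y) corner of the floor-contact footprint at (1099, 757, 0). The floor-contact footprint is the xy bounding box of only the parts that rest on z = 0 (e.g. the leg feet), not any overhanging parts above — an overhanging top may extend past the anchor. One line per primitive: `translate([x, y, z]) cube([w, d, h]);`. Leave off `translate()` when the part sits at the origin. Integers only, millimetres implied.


translate([185, 443, 0]) cube([914, 314, 204]);
translate([185, 757, 204]) cube([914, 314, 204]);
translate([185, 1071, 408]) cube([914, 314, 204]);
translate([185, 1385, 612]) cube([914, 314, 204]);
translate([185, 1699, 816]) cube([914, 314, 204]);
translate([185, 2013, 1020]) cube([914, 314, 204]);
translate([185, 2327, 1224]) cube([914, 314, 204]);


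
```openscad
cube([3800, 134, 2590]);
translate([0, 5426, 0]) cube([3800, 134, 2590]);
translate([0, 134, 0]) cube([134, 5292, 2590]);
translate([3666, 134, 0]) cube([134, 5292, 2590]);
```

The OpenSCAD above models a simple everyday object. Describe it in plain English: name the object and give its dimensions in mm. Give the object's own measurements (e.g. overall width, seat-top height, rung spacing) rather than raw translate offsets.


The wall frame of a small rectangular building: four walls, each 2590 mm tall and 134 mm thick, enclosing a footprint 3800 mm (x) by 5560 mm (y) outside-to-outside, with no floor or roof. The front and back walls (the −y and +y sides) span the full width; the two side walls fit between them.


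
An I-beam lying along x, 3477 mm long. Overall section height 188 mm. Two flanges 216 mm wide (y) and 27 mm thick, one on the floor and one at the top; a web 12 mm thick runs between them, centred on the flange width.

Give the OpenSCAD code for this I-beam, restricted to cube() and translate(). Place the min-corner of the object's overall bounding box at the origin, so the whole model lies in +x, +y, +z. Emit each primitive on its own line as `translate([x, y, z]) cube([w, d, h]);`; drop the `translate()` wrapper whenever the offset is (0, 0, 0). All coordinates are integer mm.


cube([3477, 216, 27]);
translate([0, 102, 27]) cube([3477, 12, 134]);
translate([0, 0, 161]) cube([3477, 216, 27]);


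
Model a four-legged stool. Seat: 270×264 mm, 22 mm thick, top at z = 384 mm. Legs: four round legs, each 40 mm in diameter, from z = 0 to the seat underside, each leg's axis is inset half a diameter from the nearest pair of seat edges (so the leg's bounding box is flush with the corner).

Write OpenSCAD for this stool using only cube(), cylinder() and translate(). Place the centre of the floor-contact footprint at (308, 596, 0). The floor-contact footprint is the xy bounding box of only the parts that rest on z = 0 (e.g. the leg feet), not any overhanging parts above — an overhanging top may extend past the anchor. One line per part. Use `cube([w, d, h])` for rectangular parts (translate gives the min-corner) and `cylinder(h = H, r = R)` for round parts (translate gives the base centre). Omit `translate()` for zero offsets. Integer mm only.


translate([173, 464, 362]) cube([270, 264, 22]);
translate([193, 484, 0]) cylinder(h = 362, r = 20);
translate([423, 484, 0]) cylinder(h = 362, r = 20);
translate([193, 708, 0]) cylinder(h = 362, r = 20);
translate([423, 708, 0]) cylinder(h = 362, r = 20);


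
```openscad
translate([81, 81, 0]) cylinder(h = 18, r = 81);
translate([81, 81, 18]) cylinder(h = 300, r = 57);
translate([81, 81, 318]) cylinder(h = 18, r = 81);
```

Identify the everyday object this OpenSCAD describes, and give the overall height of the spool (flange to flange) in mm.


A spool. The overall height is 336 mm.

Three coaxial cylinders, large–small–large — a spool. Two 18 mm flanges and a 300 mm core give 18 + 300 + 18 = 336 mm.


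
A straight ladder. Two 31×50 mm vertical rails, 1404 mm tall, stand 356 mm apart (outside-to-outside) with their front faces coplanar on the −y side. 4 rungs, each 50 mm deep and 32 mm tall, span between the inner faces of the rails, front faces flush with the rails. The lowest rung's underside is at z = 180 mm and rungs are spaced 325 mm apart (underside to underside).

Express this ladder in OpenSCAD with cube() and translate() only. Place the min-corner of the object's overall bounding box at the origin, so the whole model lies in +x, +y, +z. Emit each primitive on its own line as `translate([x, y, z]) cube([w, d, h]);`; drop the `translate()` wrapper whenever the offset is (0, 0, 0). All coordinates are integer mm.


// rung span = 356 - 2*31 = 294
// rung[k] z = 180 + k*325
cube([31, 50, 1404]);
translate([325, 0, 0]) cube([31, 50, 1404]);
translate([31, 0, 180]) cube([294, 50, 32]);
translate([31, 0, 505]) cube([294, 50, 32]);
translate([31, 0, 830]) cube([294, 50, 32]);
translate([31, 0, 1155]) cube([294, 50, 32]);


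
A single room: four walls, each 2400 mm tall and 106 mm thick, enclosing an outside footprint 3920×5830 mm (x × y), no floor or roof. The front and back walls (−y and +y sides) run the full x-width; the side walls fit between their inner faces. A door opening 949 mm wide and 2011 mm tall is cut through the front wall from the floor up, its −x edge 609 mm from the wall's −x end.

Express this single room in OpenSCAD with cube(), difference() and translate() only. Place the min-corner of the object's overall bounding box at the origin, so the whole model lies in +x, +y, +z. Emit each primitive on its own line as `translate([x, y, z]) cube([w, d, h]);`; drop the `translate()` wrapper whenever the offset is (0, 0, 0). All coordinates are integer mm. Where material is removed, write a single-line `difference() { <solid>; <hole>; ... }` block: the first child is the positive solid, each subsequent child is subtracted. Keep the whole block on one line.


difference() { cube([3920, 106, 2400]); translate([609, 0, 0]) cube([949, 106, 2011]); }
translate([0, 5724, 0]) cube([3920, 106, 2400]);
translate([0, 106, 0]) cube([106, 5618, 2400]);
translate([3814, 106, 0]) cube([106, 5618, 2400]);


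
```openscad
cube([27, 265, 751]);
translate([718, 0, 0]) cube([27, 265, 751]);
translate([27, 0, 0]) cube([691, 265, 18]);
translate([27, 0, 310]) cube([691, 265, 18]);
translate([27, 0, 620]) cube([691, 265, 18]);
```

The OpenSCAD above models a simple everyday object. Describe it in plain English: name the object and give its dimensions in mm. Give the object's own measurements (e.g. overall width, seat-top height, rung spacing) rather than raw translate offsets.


An open bookshelf. Two side panels, each 27 mm thick, 265 mm deep and 751 mm tall, stand 745 mm apart (outside-to-outside). Between them sit 3 shelves, each 18 mm thick and 265 mm deep, spanning the full gap between the sides. The bottom shelf rests on the floor (its underside at z = 0) and the clear gap between one shelf's top and the next shelf's underside is 292 mm.


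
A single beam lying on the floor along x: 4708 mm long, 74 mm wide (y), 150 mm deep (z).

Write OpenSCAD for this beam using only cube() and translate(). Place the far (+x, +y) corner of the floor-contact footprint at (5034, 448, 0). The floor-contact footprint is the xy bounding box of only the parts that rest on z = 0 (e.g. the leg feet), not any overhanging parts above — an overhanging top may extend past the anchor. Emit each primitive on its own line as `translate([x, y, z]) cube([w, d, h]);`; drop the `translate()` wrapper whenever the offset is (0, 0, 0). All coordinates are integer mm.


translate([326, 374, 0]) cube([4708, 74, 150]);


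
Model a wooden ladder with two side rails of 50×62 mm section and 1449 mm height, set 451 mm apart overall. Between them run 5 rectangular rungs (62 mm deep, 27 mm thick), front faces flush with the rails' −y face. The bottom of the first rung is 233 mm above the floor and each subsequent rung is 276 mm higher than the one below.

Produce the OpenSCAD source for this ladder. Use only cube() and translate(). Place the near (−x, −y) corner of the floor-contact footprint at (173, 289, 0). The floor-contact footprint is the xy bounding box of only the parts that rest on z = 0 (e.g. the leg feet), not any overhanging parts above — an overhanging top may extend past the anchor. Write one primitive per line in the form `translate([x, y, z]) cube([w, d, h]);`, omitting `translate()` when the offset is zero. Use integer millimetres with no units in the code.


translate([173, 289, 0]) cube([50, 62, 1449]);
translate([574, 289, 0]) cube([50, 62, 1449]);
translate([223, 289, 233]) cube([351, 62, 27]);
translate([223, 289, 509]) cube([351, 62, 27]);
translate([223, 289, 785]) cube([351, 62, 27]);
translate([223, 289, 1061]) cube([351, 62, 27]);
translate([223, 289, 1337]) cube([351, 62, 27]);


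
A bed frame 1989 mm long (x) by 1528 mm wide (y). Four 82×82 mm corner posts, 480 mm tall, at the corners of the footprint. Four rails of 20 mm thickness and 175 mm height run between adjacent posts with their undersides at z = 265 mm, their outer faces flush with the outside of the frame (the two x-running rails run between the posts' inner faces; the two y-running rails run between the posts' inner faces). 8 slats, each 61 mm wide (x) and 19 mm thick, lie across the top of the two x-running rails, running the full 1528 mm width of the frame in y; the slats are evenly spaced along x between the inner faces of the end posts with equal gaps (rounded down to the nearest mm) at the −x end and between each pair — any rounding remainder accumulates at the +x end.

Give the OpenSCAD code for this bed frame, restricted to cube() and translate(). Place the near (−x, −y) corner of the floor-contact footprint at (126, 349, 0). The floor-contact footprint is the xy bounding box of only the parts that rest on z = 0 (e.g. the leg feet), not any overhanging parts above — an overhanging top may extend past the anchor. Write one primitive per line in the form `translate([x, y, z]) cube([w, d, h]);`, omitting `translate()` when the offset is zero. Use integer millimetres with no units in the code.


translate([126, 349, 0]) cube([82, 82, 480]);
translate([126, 1795, 0]) cube([82, 82, 480]);
translate([2033, 349, 0]) cube([82, 82, 480]);
translate([2033, 1795, 0]) cube([82, 82, 480]);
translate([208, 349, 265]) cube([1825, 20, 175]);
translate([208, 1857, 265]) cube([1825, 20, 175]);
translate([126, 431, 265]) cube([20, 1364, 175]);
translate([2095, 431, 265]) cube([20, 1364, 175]);
translate([356, 349, 440]) cube([61, 1528, 19]);
translate([565, 349, 440]) cube([61, 1528, 19]);
translate([774, 349, 440]) cube([61, 1528, 19]);
translate([983, 349, 440]) cube([61, 1528, 19]);
translate([1192, 349, 440]) cube([61, 1528, 19]);
translate([1401, 349, 440]) cube([61, 1528, 19]);
translate([1610, 349, 440]) cube([61, 1528, 19]);
translate([1819, 349, 440]) cube([61, 1528, 19]);


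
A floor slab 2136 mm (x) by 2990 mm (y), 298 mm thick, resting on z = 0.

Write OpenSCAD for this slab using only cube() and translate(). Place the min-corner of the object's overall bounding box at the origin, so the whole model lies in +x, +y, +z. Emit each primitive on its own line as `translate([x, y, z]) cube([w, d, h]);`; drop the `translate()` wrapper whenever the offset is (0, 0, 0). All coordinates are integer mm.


cube([2136, 2990, 298]);


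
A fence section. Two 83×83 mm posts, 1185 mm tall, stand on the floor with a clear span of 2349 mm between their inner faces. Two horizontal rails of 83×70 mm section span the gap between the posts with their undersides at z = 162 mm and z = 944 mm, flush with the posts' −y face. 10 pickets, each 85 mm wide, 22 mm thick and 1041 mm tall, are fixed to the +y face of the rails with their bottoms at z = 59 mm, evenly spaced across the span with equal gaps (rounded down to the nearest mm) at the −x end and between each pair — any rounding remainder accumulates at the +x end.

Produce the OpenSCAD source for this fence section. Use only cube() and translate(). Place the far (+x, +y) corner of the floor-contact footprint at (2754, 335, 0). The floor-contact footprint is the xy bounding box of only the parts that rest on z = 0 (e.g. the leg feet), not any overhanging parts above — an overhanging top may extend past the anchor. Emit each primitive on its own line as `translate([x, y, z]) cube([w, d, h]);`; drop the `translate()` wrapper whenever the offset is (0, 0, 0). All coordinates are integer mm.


translate([239, 252, 0]) cube([83, 83, 1185]);
translate([2671, 252, 0]) cube([83, 83, 1185]);
translate([322, 252, 162]) cube([2349, 83, 70]);
translate([322, 252, 944]) cube([2349, 83, 70]);
translate([458, 335, 59]) cube([85, 22, 1041]);
translate([679, 335, 59]) cube([85, 22, 1041]);
translate([900, 335, 59]) cube([85, 22, 1041]);
translate([1121, 335, 59]) cube([85, 22, 1041]);
translate([1342, 335, 59]) cube([85, 22, 1041]);
translate([1563, 335, 59]) cube([85, 22, 1041]);
translate([1784, 335, 59]) cube([85, 22, 1041]);
translate([2005, 335, 59]) cube([85, 22, 1041]);
translate([2226, 335, 59]) cube([85, 22, 1041]);
translate([2447, 335, 59]) cube([85, 22, 1041]);


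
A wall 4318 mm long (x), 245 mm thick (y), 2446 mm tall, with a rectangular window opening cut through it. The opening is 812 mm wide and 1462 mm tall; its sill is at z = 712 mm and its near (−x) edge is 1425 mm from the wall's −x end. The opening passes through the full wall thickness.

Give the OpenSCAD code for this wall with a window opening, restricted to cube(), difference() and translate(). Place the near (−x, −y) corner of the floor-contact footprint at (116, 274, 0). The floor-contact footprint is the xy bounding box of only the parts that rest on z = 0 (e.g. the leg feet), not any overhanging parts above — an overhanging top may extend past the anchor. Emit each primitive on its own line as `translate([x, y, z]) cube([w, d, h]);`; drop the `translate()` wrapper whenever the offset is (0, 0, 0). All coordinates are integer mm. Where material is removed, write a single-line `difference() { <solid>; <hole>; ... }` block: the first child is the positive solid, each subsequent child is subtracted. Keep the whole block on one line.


difference() { translate([116, 274, 0]) cube([4318, 245, 2446]); translate([1541, 274, 712]) cube([812, 245, 1462]); }
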